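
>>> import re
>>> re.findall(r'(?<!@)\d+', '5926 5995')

['5926', '5995']

Because the assertion is negative and zero-width, positions next to the forbidden text are skipped.
Scanning left to right: at [0:4] → '5926'; at [5:9] → '5995'.
With no groups in the pattern, `findall` gives back each whole match — 2 here.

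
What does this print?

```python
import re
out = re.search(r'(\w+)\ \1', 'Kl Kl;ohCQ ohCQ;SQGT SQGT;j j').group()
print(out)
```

Kl Kl

The backreference `\1` re-matches whatever the first group consumed, character for character.
Unlike `match`, `search` isn't anchored — it looks for the pattern anywhere in the string.
The match spans [0:5] → 'Kl Kl'.
Captured: group 1 = 'Kl'.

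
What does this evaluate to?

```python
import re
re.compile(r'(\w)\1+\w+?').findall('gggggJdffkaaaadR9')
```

['g', 'f', 'a']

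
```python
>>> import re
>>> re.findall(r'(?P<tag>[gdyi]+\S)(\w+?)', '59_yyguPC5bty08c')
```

[('yygu', 'P'), ('y0', '8')]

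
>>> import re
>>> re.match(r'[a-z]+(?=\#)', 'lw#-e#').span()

The lookaround is zero-width — it requires the adjacent text to match without consuming it, so the asserted text isn't part of the match.
`match` is anchored at position 0; if the pattern doesn't fit there, it returns None.
The match spans [0:2] → 'lw'.

(0, 2)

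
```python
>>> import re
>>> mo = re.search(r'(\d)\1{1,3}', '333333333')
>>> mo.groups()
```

('3',)

`\1` has to match the exact text group 1 already captured.
Unlike `match`, `search` isn't anchored — it looks for the pattern anywhere in the string.
The match spans [0:4] → '3333'.
Captured: group 1 = '3'.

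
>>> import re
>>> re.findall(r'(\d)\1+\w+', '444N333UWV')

['4']

The backreference `\1` re-matches whatever the first group consumed, character for character.
Scanning left to right: at [0:10] match '444N333UWV', group 1 = '4'.
One capturing group, so `findall` returns just the captured substring from the one match — 1 in all.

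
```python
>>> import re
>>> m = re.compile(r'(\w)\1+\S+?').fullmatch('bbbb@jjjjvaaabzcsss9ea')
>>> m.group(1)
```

'b'

The match spans [0:22] → 'bbbb@jjjjvaaabzcsss9ea'.
Captured: group 1 = 'b'.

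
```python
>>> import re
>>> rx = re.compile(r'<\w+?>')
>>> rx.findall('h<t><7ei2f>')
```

['<t>', '<7ei2f>']

Matches: at [1:4] → '<t>'; at [4:11] → '<7ei2f>'.
No capturing groups, so `findall` returns the 2 full match strings.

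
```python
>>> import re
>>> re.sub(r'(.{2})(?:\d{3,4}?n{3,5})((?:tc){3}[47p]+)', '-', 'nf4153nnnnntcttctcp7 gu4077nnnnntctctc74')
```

'nf4153nnnnntcttctcp7 -'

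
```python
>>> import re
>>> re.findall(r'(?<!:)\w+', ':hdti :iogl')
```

The negative lookahead/lookbehind blocks any match where the forbidden context is present.
`findall` yields the raw match text (2 of them) because the pattern has no groups.

['dti', 'ogl']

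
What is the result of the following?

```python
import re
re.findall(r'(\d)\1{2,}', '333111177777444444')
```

['3', '1', '7', '4']

The backreference `\1` re-matches whatever the first group consumed, character for character.
Matches: at [0:3] match '333', group 1 = '3'; at [3:7] match '1111', group 1 = '1'; at [7:12] match '77777', group 1 = '7'; at [12:18] match '444444', group 1 = '4'.
Because there's exactly one group, `findall` drops the full match and keeps group 1 from each hit.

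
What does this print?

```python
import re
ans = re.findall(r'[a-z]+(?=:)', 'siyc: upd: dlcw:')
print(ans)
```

['siyc', 'upd', 'dlcw']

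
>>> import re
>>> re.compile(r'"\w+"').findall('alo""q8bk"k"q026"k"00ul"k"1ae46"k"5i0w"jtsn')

`findall` yields the raw match text (5 of them) because the pattern has no groups.

['"q8bk"', '"q026"', '"00ul"', '"1ae46"', '"5i0w"']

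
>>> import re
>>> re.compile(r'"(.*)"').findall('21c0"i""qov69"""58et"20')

['i""qov69"""58et']

Because there's exactly one group, `findall` drops the full match and keeps group 1 from the one hit.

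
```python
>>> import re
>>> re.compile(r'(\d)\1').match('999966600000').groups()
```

('9',)

A backreference is literal: `\1` must see the identical characters the first group matched.
`re.match` won't scan ahead — the pattern has to work from the very first character.
The match spans [0:2] → '99'.
Captured: group 1 = '9'.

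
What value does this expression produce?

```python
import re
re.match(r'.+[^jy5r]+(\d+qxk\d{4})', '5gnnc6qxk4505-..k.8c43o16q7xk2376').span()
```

`match` is anchored at position 0; if the pattern doesn't fit there, it returns None.
The match spans [0:13] → '5gnnc6qxk4505'.

(0, 13)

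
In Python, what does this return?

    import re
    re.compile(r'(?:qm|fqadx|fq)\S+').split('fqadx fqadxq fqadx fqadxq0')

Each match becomes a cut point; 5 segments remain.

['', ' ', ' ', ' ', '']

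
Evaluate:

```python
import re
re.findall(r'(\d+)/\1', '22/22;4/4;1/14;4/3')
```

['22', '4', '1']

`\1` is not a pattern — it's the concrete string captured by group 1, re-applied verbatim.
One capturing group, so `findall` returns just the captured substring from each match — 3 in all.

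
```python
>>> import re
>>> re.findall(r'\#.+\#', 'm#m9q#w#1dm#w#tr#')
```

Matches: at [1:17] → '#m9q#w#1dm#w#tr#'.
`findall` yields the raw match text (1 of them) because the pattern has no groups.

['#m9q#w#1dm#w#tr#']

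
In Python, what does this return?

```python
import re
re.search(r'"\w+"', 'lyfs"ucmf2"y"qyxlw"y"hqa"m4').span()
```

(4, 11)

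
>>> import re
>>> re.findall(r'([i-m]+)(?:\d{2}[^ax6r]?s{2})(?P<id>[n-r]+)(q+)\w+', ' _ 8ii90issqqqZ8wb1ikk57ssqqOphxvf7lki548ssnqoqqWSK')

[('ii', 'qq', 'q')]

This matches one or more of a character in [i-m] (captured); then exactly 2 of a digit, then optionally any character except [ax6r], then exactly 2 of a literal 's' (non-capturing group); then one or more of a character in [n-r] (captured as 'id'); then one or more of a literal 'q' (captured); then one or more of a word character.
Multiple groups make `findall` return tuples — one 3-tuple for the one match.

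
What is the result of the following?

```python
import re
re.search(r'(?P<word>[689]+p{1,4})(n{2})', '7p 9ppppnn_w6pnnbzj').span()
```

(3, 10)

This matches one or more of one of [689], then 1 to 4 of a literal 'p' (captured as 'word'); then exactly 2 of a literal 'n' (captured).
`re.search` tries every starting position until one works.
The match spans [3:10] → '9ppppnn'.
Captured: group 1 = '9pppp', group 2 = 'nn'.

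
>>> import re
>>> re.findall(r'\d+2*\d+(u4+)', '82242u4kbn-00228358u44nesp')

['u4', 'u44']

The pattern matches one or more of a digit, then zero or more of the literal '2'; then one or more of a digit; then the literal 'u', then one or more of the literal '4' (captured).
Walking the string: at [0:7] match '82242u4', group 1 = 'u4'; at [11:22] match '00228358u44', group 1 = 'u44'.
With a single group, `findall` returns only what that group captured — 2 items.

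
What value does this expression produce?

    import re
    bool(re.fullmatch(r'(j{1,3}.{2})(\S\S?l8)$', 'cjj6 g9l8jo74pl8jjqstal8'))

False

For `fullmatch`, every character of the input must be accounted for by the pattern.
Here there's no way to consume every character, so the call returns None, and `bool(None)` is False.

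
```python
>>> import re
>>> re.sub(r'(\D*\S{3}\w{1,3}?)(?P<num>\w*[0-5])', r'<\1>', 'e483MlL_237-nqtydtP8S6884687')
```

'<e483M><7-nq>687'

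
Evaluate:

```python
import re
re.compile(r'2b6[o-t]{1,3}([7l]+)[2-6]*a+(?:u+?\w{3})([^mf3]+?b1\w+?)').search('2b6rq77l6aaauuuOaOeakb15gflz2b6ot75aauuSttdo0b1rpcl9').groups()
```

('77l', 'aOeakb15')

The match spans [0:24] → '2b6rq77l6aaauuuOaOeakb15'.
Captured: group 1 = '77l', group 2 = 'aOeakb15'.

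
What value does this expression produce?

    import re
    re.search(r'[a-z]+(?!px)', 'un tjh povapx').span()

(0, 2)

Because the assertion is negative and zero-width, positions next to the forbidden text are skipped.
`re.search` tries every starting position until one works.
The match spans [0:2] → 'un'.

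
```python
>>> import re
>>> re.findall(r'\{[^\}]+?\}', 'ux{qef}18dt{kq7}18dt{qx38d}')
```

No capturing groups, so `findall` returns the 3 full match strings.

['{qef}', '{kq7}', '{qx38d}']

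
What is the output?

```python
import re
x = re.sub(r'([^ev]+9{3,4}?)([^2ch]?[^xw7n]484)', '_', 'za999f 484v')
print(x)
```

_v

`sub` substitutes '_' at each match site.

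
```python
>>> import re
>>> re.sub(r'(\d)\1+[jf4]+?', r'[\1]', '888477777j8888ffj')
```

'[8][7][8]fj'

The backreference `\1` re-matches whatever the first group consumed, character for character.
The replacement refers to a captured group, so each match is rewritten using its own captured text.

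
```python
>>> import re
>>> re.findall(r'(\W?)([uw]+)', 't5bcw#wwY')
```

Multiple groups make `findall` return tuples — one 2-tuple for each match.

[('', 'w'), ('#', 'ww')]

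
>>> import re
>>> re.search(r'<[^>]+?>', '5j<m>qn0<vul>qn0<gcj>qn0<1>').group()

The match spans [2:5] → '<m>'.

'<m>'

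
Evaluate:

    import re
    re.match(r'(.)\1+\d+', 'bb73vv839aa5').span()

(0, 4)

The backreference `\1` re-matches whatever the first group consumed, character for character.
`re.match` won't scan ahead — the pattern has to work from the very first character.
The match spans [0:4] → 'bb73'.
Captured: group 1 = 'b'.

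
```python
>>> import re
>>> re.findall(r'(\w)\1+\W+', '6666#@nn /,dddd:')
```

A backreference is literal: `\1` must see the identical characters the first group matched.
Scanning left to right: at [0:6] match '6666#@', group 1 = '6'; at [6:11] match 'nn /,', group 1 = 'n'; at [11:16] match 'dddd:', group 1 = 'd'.
One capturing group, so `findall` returns just the captured substring from each match — 3 in all.

['6', 'n', 'd']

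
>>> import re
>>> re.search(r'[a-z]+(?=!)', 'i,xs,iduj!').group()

'iduj'

The lookaround is zero-width — it requires the adjacent text to match without consuming it, so the asserted text isn't part of the match.
The match spans [5:9] → 'iduj'.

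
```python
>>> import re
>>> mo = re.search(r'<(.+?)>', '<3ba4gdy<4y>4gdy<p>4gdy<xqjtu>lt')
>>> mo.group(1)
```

A non-greedy quantifier consumes as few characters as it can — just enough that the remainder of the pattern still matches from where it stops; whatever follows it matches normally.
Unlike `match`, `search` isn't anchored — it looks for the pattern anywhere in the string.
The match spans [0:12] → '<3ba4gdy<4y>'.
Captured: group 1 = '3ba4gdy<4y'.

'3ba4gdy<4y'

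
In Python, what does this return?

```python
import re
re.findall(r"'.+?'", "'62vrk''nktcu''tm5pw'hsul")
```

["'62vrk'", "'nktcu'", "'tm5pw'"]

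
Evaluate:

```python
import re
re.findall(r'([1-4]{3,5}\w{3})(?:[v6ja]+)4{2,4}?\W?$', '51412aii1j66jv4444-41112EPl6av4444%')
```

['41112EPl']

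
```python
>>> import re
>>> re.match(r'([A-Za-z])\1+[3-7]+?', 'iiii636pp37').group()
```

'iiii6'

`\1` has to match the exact text group 1 already captured.
`re.match` won't scan ahead — the pattern has to work from the very first character.
The match spans [0:5] → 'iiii6'.
Captured: group 1 = 'i'.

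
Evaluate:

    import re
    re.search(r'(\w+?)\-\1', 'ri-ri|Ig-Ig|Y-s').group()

`\1` is not a pattern — it's the concrete string captured by group 1, re-applied verbatim.
Unlike `match`, `search` isn't anchored — it looks for the pattern anywhere in the string.
The match spans [0:5] → 'ri-ri'.
Captured: group 1 = 'ri'.

'ri-ri'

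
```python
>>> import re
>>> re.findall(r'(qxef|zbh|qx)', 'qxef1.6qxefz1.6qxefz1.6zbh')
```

The regex engine tests alternatives in the order written; an earlier branch that matches wins even if a later one would match more.
Scanning left to right: at [0:4] match 'qxef', group 1 = 'qxef'; at [7:11] match 'qxef', group 1 = 'qxef'; at [15:19] match 'qxef', group 1 = 'qxef'; at [23:26] match 'zbh', group 1 = 'zbh'.
Because there's exactly one group, `findall` drops the full match and keeps group 1 from each hit.

['qxef', 'qxef', 'qxef', 'zbh']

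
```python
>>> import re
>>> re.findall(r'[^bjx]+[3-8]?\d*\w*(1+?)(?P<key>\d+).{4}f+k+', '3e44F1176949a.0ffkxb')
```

[('1', '76949')]

Pattern: one or more of any character except [bjx]; then optionally a character in [3-8], then zero or more of a digit, then zero or more of a word character; then one or more of a literal '1' (lazy) (captured); then one or more of a digit (captured as 'key'); then exactly 4 of any character, then one or more of a literal 'f', then one or more of the literal 'k'.
Scanning left to right: at [0:18] match '3e44F1176949a.0ffk', groups = ('1', '76949').
2 groups means the one result is a tuple of 2 captured strings — 1 here.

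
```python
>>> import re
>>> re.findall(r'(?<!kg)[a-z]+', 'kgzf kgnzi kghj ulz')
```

['kgzf', 'kgnzi', 'kghj', 'ulz']

Because the assertion is negative and zero-width, positions next to the forbidden text are skipped.
Matches: at [0:4] → 'kgzf'; at [5:10] → 'kgnzi'; at [11:15] → 'kghj'; at [16:19] → 'ulz'.
Since nothing is captured, `findall` lists the 4 matched substrings directly.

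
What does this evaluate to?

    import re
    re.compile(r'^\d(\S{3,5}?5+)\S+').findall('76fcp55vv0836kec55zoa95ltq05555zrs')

This matches anchored at the start of the string; then a digit; then 3 to 5 of a non-whitespace character (lazy), then one or more of the literal '5' (captured); then one or more of a non-whitespace character.
Walking the string: at [0:34] match '76fcp55vv0836kec55zoa95ltq05555zrs', group 1 = '6fcp55'.
One capturing group, so `findall` returns just the captured substring from the one match — 1 in all.

['6fcp55']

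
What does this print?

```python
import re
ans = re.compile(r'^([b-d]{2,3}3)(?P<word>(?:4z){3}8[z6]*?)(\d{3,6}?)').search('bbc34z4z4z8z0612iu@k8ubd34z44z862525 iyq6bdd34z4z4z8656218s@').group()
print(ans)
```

bbc34z4z4z8z061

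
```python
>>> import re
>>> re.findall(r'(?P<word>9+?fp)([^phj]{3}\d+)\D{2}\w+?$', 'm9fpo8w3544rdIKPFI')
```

This matches one or more of a literal '9' (lazy), then the literal 'fp' (captured as 'word'); then exactly 3 of any character except [phj], then one or more of a digit (captured); then exactly 2 of a non-digit, then one or more of a word character (lazy); then anchored at the end.
Walking the string: at [1:18] match '9fpo8w3544rdIKPFI', groups = ('9fp', 'o8w3544').
Multiple groups make `findall` return tuples — one 2-tuple for the one match.

[('9fp', 'o8w3544')]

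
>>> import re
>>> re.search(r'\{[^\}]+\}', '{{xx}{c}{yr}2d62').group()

The match spans [0:5] → '{{xx}'.

'{{xx}'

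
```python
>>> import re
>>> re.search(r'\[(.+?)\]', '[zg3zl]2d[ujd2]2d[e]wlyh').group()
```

The `?` after the quantifier makes it lazy — it takes as little as possible before letting the rest of the pattern try.
`search` walks the string left to right and returns the first match it finds.
The match spans [0:7] → '[zg3zl]'.
Captured: group 1 = 'zg3zl'.

'[zg3zl]'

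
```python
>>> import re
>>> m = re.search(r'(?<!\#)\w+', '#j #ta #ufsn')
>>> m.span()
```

The negative lookaround is zero-width — it rules out positions where the adjacent text would match, without consuming anything.
The match spans [5:6] → 'a'.

(5, 6)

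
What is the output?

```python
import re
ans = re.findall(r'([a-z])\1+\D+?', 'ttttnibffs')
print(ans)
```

['t', 'f']

`\1` has to match the exact text group 1 already captured.
Walking the string: at [0:5] match 'ttttn', group 1 = 't'; at [7:10] match 'ffs', group 1 = 'f'.
Because there's exactly one group, `findall` drops the full match and keeps group 1 from each hit.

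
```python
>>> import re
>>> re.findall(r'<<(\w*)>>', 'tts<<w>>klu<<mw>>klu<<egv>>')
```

Scanning left to right: at [3:8] match '<<w>>', group 1 = 'w'; at [11:17] match '<<mw>>', group 1 = 'mw'; at [20:27] match '<<egv>>', group 1 = 'egv'.
With a single group, `findall` returns only what that group captured — 3 items.

['w', 'mw', 'egv']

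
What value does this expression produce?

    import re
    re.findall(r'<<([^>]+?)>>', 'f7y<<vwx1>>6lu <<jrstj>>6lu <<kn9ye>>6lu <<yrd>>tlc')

Matches: at [3:11] match '<<vwx1>>', group 1 = 'vwx1'; at [15:24] match '<<jrstj>>', group 1 = 'jrstj'; at [28:37] match '<<kn9ye>>', group 1 = 'kn9ye'; at [41:48] match '<<yrd>>', group 1 = 'yrd'.
`findall` collects group 1 from each match (4 total).

['vwx1', 'jrstj', 'kn9ye', 'yrd']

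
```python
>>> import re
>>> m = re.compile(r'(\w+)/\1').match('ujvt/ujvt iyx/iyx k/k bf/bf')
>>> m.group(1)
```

The match spans [0:9] → 'ujvt/ujvt'.
Captured: group 1 = 'ujvt'.

'ujvt'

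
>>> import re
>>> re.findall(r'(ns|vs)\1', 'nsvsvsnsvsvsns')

`\1` has to match the exact text group 1 already captured.
Walking the string: at [2:6] match 'vsvs', group 1 = 'vs'; at [8:12] match 'vsvs', group 1 = 'vs'.
Because there's exactly one group, `findall` drops the full match and keeps group 1 from each hit.

['vs', 'vs']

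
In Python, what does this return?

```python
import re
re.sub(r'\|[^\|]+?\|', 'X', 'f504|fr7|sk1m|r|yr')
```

'f504Xsk1mXyr'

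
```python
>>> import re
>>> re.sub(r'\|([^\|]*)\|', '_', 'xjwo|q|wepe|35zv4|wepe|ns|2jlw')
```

Matches: at [4:7] → '|q|'; at [11:18] → '|35zv4|'; at [22:26] → '|ns|'.
`sub` substitutes '_' at each match site.

'xjwo_wepe_wepe_2jlw'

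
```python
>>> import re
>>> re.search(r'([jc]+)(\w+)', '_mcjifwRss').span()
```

(2, 10)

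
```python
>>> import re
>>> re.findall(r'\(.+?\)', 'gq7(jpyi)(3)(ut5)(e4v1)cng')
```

['(jpyi)', '(3)', '(ut5)', '(e4v1)']

The `?` after the quantifier makes it lazy — it takes as little as possible before letting the rest of the pattern try.
Walking the string: at [3:9] → '(jpyi)'; at [9:12] → '(3)'; at [12:17] → '(ut5)'; at [17:23] → '(e4v1)'.
No capturing groups, so `findall` returns the 4 full match strings.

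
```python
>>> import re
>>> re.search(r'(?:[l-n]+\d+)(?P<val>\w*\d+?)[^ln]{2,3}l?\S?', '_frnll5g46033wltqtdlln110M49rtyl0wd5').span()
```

This matches one or more of a character in [l-n], then one or more of a digit (non-capturing group); then zero or more of a word character, then one or more of a digit (lazy) (captured as 'val'); then 2 to 3 of any character except [ln], then optionally a literal 'l'; then optionally a non-whitespace character.
The match spans [3:36] → 'nll5g46033wltqtdlln110M49rtyl0wd5'.

(3, 36)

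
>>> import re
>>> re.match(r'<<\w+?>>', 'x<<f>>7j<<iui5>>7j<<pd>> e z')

`match` is anchored at position 0; if the pattern doesn't fit there, it returns None.
Here position 0 doesn't satisfy it, so the call returns None.

None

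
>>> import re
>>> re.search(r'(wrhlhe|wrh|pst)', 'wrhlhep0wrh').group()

'wrhlhe'

Alternation tries branches left to right and keeps the first one that lets the overall match succeed at that position.
`search` walks the string left to right and returns the first match it finds.
The match spans [0:6] → 'wrhlhe'.
Captured: group 1 = 'wrhlhe'.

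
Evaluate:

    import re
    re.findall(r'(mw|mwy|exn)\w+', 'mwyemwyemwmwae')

['mw']

The regex engine tests alternatives in the order written; an earlier branch that matches wins even if a later one would match more.
One capturing group, so `findall` returns just the captured substring from the one match — 1 in all.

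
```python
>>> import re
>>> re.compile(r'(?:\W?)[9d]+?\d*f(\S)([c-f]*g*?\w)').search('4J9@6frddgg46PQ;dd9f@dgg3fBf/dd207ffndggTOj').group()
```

';dd9f@dg'

The `?` after the quantifier makes it lazy — it takes as little as possible before letting the rest of the pattern try.
The match spans [15:23] → ';dd9f@dg'.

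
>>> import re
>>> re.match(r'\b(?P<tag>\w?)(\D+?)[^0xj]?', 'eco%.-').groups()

('e', 'c')

The pattern matches a word boundary (`\b`, zero-width); then optionally a word character (captured as 'tag'); then one or more of a non-digit (lazy) (captured); then optionally any character except [0xj].
A non-greedy quantifier consumes as few characters as it can — just enough that the remainder of the pattern still matches from where it stops; whatever follows it matches normally.
With `match`, the pattern is implicitly anchored at the beginning.
The match spans [0:3] → 'eco'.
Captured: group 1 = 'e', group 2 = 'c'.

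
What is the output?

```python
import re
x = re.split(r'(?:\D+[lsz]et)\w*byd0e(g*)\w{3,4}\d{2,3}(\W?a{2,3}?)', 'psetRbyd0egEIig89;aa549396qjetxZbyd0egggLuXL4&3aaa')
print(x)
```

This matches one or more of a non-digit, then one of [lsz], then the literal 'et' (non-capturing group); then zero or more of a word character, then the literal 'byd', then the literal '0e'; then zero or more of a literal 'g' (captured); then 3 to 4 of a word character, then 2 to 3 of a digit; then optionally a non-word character, then 2 to 3 of the literal 'a' (lazy) (captured).
Matches to split on: at [0:20] → 'psetRbyd0egEIig89;aa'.
With a capturing group present, the delimiter's captured portion is kept in the result list.

['', 'g', ';aa', '549396qjetxZbyd0egggLuXL4&3aaa']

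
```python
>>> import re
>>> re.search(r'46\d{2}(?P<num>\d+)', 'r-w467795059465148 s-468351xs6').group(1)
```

'95059465148'

The match spans [3:18] → '467795059465148'.
Captured: group 1 = '95059465148'.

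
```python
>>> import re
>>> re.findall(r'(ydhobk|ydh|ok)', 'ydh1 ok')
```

['ydh', 'ok']

Walking the string: at [0:3] match 'ydh', group 1 = 'ydh'; at [5:7] match 'ok', group 1 = 'ok'.
`findall` collects group 1 from each match (2 total).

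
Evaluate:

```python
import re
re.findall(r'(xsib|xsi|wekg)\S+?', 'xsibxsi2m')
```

['xsib']

Branches in `(...|...)` are attempted left-to-right; the first branch that allows the whole pattern to succeed is taken.
Matches: at [0:5] match 'xsibx', group 1 = 'xsib'.
With a single group, `findall` returns only what that group captured — 1 item.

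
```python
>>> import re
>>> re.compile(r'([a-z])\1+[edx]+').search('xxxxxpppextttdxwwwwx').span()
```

After group 1 captures some text, `\1` only succeeds where that same text appears again.
Unlike `match`, `search` isn't anchored — it looks for the pattern anywhere in the string.
The match spans [0:5] → 'xxxxx'.
Captured: group 1 = 'x'.

(0, 5)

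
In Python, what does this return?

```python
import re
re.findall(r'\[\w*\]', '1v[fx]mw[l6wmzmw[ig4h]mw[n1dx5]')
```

Scanning left to right: at [2:6] → '[fx]'; at [16:22] → '[ig4h]'; at [24:31] → '[n1dx5]'.
Since nothing is captured, `findall` lists the 3 matched substrings directly.

['[fx]', '[ig4h]', '[n1dx5]']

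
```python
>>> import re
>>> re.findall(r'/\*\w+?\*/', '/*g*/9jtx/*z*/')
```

['/*g*/', '/*z*/']

Matches: at [0:5] → '/*g*/'; at [9:14] → '/*z*/'.
`findall` yields the raw match text (2 of them) because the pattern has no groups.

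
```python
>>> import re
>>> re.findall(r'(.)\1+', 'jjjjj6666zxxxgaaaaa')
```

['j', '6', 'x', 'a']

A backreference is literal: `\1` must see the identical characters the first group matched.
Scanning left to right: at [0:5] match 'jjjjj', group 1 = 'j'; at [5:9] match '6666', group 1 = '6'; at [10:13] match 'xxx', group 1 = 'x'; at [14:19] match 'aaaaa', group 1 = 'a'.
Because there's exactly one group, `findall` drops the full match and keeps group 1 from each hit.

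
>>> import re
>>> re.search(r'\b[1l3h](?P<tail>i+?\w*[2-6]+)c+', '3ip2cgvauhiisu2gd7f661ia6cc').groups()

Pattern: a word boundary (`\b`, zero-width); then one of [1l3h]; then one or more of a literal 'i' (lazy), then zero or more of a word character, then one or more of a character in [2-6] (captured as 'tail'); then one or more of a literal 'c'.
`re.search` tries every starting position until one works.
The match spans [0:27] → '3ip2cgvauhiisu2gd7f661ia6cc'.
Captured: group 1 = 'ip2cgvauhiisu2gd7f661ia6'.

('ip2cgvauhiisu2gd7f661ia6',)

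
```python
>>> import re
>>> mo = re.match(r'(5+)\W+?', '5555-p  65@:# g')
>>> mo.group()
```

'5555-'

Pattern: one or more of a literal '5' (captured); then one or more of a non-word character (lazy).
`match` is anchored at position 0; if the pattern doesn't fit there, it returns None.
The match spans [0:5] → '5555-'.
Captured: group 1 = '5555'.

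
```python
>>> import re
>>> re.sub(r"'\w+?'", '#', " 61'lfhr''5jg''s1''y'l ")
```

' 61####l '

Matches: at [3:9] → "'lfhr'"; at [9:14] → "'5jg'"; at [14:18] → "'s1'"; at [18:21] → "'y'".
Each match is replaced by '#'.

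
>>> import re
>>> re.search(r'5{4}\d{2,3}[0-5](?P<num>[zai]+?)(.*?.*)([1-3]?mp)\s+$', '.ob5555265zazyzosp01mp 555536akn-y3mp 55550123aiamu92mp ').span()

The pattern matches exactly 4 of a literal '5', then 2 to 3 of a digit, then a character in [0-5]; then one or more of one of [zai] (lazy) (captured as 'num'); then zero or more of any character (lazy), then zero or more of any character (captured); then optionally a character in [1-3], then the literal 'mp' (captured); then one or more of whitespace; then anchored at the end.
The match spans [3:56] → '5555265zazyzosp01mp 555536akn-y3mp 55550123aiamu92mp '.

(3, 56)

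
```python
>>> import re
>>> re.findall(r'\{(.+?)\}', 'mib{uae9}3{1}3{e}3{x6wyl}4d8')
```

['uae9', '1', 'e', 'x6wyl']

Because the quantifier is non-greedy, it stops expanding at the earliest point where the rest of the pattern can succeed.
Scanning left to right: at [3:9] match '{uae9}', group 1 = 'uae9'; at [10:13] match '{1}', group 1 = '1'; at [14:17] match '{e}', group 1 = 'e'; at [18:25] match '{x6wyl}', group 1 = 'x6wyl'.
Because there's exactly one group, `findall` drops the full match and keeps group 1 from each hit.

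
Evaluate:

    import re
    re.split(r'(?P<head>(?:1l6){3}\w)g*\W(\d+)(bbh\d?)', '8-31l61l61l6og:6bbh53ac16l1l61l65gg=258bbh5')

This matches the literal '1l6' repeated 3 times, then a word character (captured as 'head'); then zero or more of the literal 'g', then a non-word character; then one or more of a digit (captured); then the literal 'bbh', then optionally a digit (captured).
Matches to split on: at [3:20] → '1l61l61l6og:6bbh5'.
Because the pattern has a capturing group, `split` also inserts each captured text between the pieces.

['8-3', '1l61l61l6o', '6', 'bbh5', '3ac16l1l61l65gg=258bbh5']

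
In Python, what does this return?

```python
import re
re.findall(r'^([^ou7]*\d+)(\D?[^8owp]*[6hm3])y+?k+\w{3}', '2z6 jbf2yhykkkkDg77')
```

[('2z6 jbf2', 'yh')]

The pattern matches anchored at the start of the string; then zero or more of any character except [ou7], then one or more of a digit (captured); then optionally a non-digit, then zero or more of any character except [8owp], then one of [6hm3] (captured); then one or more of the literal 'y' (lazy), then one or more of a literal 'k', then exactly 3 of a word character.
2 groups means the one result is a tuple of 2 captured strings — 1 here.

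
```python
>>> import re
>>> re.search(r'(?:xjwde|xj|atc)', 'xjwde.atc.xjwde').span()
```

`|` is ordered: at each position the engine commits to the first alternative that works.
The match spans [0:5] → 'xjwde'.

(0, 5)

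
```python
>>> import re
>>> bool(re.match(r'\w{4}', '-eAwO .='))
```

False

`re.match` won't scan ahead — the pattern has to work from the very first character.
Here the string doesn't start with a match, so the call returns None, and `bool(None)` is False.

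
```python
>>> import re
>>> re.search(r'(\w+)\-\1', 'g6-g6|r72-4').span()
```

A backreference is literal: `\1` must see the identical characters the first group matched.
`re.search` tries every starting position until one works.
The match spans [0:5] → 'g6-g6'.
Captured: group 1 = 'g6'.

(0, 5)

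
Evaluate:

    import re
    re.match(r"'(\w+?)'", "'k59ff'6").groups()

('k59ff',)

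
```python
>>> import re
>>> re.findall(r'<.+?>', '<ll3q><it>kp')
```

['<ll3q>', '<it>']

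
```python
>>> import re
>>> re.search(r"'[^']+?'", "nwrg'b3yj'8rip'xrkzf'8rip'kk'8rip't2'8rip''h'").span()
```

(4, 10)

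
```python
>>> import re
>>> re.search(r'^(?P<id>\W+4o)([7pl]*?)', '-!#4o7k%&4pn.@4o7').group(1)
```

'-!#4o'

The match spans [0:5] → '-!#4o'.
Captured: group 1 = '-!#4o', group 2 = ''.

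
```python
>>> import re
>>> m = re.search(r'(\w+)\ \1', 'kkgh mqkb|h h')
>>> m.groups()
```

('h',)

The backreference `\1` re-matches whatever the first group consumed, character for character.
`re.search` scans for the first position where the pattern succeeds.
The match spans [10:13] → 'h h'.
Captured: group 1 = 'h'.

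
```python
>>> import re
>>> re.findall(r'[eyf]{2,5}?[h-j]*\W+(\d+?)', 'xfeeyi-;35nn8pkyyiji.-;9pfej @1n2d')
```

['3', '9', '1']

With the lazy modifier that quantifier settles for the fewest repetitions that let the rest of the pattern succeed (the atoms after it are unaffected and can still be greedy).
With a single group, `findall` returns only what that group captured — 3 items.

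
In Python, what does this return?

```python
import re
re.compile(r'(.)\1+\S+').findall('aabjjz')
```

`\1` is not a pattern — it's the concrete string captured by group 1, re-applied verbatim.
One capturing group, so `findall` returns just the captured substring from the one match — 1 in all.

['a']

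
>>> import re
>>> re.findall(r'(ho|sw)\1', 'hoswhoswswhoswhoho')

`\1` is not a pattern — it's the concrete string captured by group 1, re-applied verbatim.
Because there's exactly one group, `findall` drops the full match and keeps group 1 from each hit.

['sw', 'ho']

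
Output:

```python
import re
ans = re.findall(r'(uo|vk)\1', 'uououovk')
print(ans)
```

['uo']

`\1` is not a pattern — it's the concrete string captured by group 1, re-applied verbatim.
`findall` collects group 1 from the one match (1 total).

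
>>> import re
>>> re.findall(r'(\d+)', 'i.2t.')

Pattern: one or more of a digit (captured).
Scanning left to right: at [2:3] match '2', group 1 = '2'.
One capturing group, so `findall` returns just the captured substring from the one match — 1 in all.

['2']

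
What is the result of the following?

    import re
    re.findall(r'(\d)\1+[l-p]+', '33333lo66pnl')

['3', '6']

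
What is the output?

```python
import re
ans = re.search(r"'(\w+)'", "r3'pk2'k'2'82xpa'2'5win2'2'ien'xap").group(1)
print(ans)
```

pk2

The match spans [2:7] → "'pk2'".
Captured: group 1 = 'pk2'.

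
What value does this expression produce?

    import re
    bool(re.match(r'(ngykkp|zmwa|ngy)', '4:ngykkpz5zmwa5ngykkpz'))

False

`re.match` only tries the pattern at the start of the string.
Here the string doesn't start with a match, so the call returns None, and `bool(None)` is False.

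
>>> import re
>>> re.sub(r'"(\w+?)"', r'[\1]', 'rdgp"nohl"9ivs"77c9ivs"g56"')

'rdgp[nohl]9ivs[77c9ivs]g56"'

Matches: at [4:10] → '"nohl"'; at [14:23] → '"77c9ivs"'.
Each match is replaced using the text its own group 1 captured.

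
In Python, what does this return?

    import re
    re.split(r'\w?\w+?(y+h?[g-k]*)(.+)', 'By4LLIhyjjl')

`re.split` interleaves the captured-group text with the surrounding fragments.

['', 'yjj', 'l', '']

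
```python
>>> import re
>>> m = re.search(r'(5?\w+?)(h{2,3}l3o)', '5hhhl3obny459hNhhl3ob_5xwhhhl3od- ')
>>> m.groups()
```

The pattern matches optionally a literal '5', then one or more of a word character (lazy) (captured); then 2 to 3 of a literal 'h', then the literal 'l3o' (captured).
Lazy quantifiers expand one character at a time until the remainder of the pattern can match.
`re.search` scans for the first position where the pattern succeeds.
The match spans [0:7] → '5hhhl3o'.
Captured: group 1 = '5h', group 2 = 'hhl3o'.

('5h', 'hhl3o')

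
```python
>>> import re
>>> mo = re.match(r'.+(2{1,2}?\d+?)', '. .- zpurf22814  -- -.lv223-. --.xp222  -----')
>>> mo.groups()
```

The match spans [0:38] → '. .- zpurf22814  -- -.lv223-. --.xp222'.
Captured: group 1 = '22'.

('22',)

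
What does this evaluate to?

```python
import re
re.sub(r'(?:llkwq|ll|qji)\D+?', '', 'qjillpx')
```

'lpx'

Each match is replaced by ''.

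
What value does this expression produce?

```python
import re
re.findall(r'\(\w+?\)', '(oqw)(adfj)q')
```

`findall` yields the raw match text (2 of them) because the pattern has no groups.

['(oqw)', '(adfj)']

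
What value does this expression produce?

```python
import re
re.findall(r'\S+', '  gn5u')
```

['gn5u']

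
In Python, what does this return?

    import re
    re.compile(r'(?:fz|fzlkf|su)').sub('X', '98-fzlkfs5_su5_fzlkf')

'98-Xlkfs5_X5_Xlkf'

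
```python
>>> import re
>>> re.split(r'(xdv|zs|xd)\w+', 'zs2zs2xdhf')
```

Because the pattern has a capturing group, `split` also inserts each captured text between the pieces.

['', 'zs', '']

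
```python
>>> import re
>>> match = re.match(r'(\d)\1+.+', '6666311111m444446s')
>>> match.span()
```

(0, 18)

`re.match` won't scan ahead — the pattern has to work from the very first character.
The match spans [0:18] → '6666311111m444446s'.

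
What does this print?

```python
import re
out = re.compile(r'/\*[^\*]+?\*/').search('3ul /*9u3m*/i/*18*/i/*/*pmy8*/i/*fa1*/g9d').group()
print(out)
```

/*9u3m*/

`re.search` scans for the first position where the pattern succeeds.
The match spans [4:12] → '/*9u3m*/'.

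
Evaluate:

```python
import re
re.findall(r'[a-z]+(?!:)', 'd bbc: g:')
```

['d', 'bb']

The negative lookahead/lookbehind blocks any match where the forbidden context is present.
Matches: at [0:1] → 'd'; at [2:4] → 'bb'.
With no groups in the pattern, `findall` gives back each whole match — 2 here.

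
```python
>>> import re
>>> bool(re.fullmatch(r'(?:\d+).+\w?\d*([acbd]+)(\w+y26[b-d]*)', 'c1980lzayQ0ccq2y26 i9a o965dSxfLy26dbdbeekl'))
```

False

This matches one or more of a digit (non-capturing group); then one or more of any character, then optionally a word character, then zero or more of a digit; then one or more of one of [acbd] (captured); then one or more of a word character, then the literal 'y26', then zero or more of a character in [b-d] (captured).
`fullmatch` succeeds only if the pattern covers the string from start to end.
Here the string isn't matched end-to-end, so the call returns None, and `bool(None)` is False.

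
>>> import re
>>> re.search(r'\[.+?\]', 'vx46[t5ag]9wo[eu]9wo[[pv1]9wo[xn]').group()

A `+?`/`*?`/`{m,n}?` starts at its minimum and grows only as far as needed for what follows to match.
The match spans [4:10] → '[t5ag]'.

'[t5ag]'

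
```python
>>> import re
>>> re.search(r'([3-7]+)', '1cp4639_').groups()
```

The match spans [3:6] → '463'.
Captured: group 1 = '463'.

('463',)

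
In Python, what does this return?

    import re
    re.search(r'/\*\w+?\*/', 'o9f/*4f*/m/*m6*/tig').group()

`re.search` scans for the first position where the pattern succeeds.
The match spans [3:9] → '/*4f*/'.

'/*4f*/'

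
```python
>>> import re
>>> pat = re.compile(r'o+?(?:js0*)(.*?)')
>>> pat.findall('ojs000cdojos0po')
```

Pattern: one or more of a literal 'o' (lazy); then the literal 'js', then zero or more of the literal '0' (non-capturing group); then zero or more of any character (lazy) (captured).
A `+?`/`*?`/`{m,n}?` starts at its minimum and grows only as far as needed for what follows to match.
Walking the string: at [0:6] match 'ojs000', group 1 = ''.
`findall` collects group 1 from the one match (1 total).

['']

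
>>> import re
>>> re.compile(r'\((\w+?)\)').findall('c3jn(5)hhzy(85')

`findall` collects group 1 from the one match (1 total).

['5']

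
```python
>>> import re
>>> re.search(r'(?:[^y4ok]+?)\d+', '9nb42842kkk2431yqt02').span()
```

The match spans [0:8] → '9nb42842'.

(0, 8)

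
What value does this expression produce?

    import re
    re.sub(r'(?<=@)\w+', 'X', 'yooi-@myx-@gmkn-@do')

Lookahead/lookbehind check context without consuming it, so the matched span excludes the asserted characters.
Matches: at [6:9] → 'myx'; at [11:15] → 'gmkn'; at [17:19] → 'do'.
Each match is replaced by 'X'.

'yooi-@X-@X-@X'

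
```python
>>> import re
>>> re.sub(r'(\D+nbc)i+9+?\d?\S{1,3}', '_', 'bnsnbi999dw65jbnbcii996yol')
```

This matches one or more of a non-digit, then the literal 'nbc' (captured); then one or more of a literal 'i'; then one or more of the literal '9' (lazy), then optionally a digit, then 1 to 3 of a non-whitespace character.
The `?` after the quantifier makes it lazy — it takes as little as possible before letting the rest of the pattern try.
Matches: at [13:25] → 'jbnbcii996yo'.
`sub` substitutes '_' at each match site.

'bnsnbi999dw65_l'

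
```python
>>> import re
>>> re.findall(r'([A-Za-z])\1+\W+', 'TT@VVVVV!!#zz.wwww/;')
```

['T', 'V', 'z', 'w']

`\1` is not a pattern — it's the concrete string captured by group 1, re-applied verbatim.
Scanning left to right: at [0:3] match 'TT@', group 1 = 'T'; at [3:11] match 'VVVVV!!#', group 1 = 'V'; at [11:14] match 'zz.', group 1 = 'z'; at [14:20] match 'wwww/;', group 1 = 'w'.
`findall` collects group 1 from each match (4 total).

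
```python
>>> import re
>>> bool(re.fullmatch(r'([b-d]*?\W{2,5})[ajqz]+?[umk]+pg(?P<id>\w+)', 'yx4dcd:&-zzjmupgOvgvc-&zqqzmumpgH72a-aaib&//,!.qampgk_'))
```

`re.fullmatch` is like wrapping the pattern in `^…$` (in single-line mode).
Here the string isn't matched end-to-end, so the call returns None, and `bool(None)` is False.

False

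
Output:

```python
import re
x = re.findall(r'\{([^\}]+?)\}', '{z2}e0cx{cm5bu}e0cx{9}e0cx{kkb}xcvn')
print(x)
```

['z2', 'cm5bu', '9', 'kkb']

With a single group, `findall` returns only what that group captured — 4 items.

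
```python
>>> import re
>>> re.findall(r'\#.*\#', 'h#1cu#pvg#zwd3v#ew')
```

['#1cu#pvg#zwd3v#']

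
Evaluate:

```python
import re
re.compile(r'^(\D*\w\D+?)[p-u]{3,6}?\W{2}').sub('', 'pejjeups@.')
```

''

The pattern matches anchored at the start of the string; then zero or more of a non-digit, then a word character, then one or more of a non-digit (lazy) (captured); then 3 to 6 of a character in [p-u] (lazy), then exactly 2 of a non-word character.
Each match is replaced by ''.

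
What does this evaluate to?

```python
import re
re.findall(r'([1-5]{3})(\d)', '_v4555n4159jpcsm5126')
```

[('455', '5'), ('415', '9'), ('512', '6')]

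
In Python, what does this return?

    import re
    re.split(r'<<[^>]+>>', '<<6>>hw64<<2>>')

['', 'hw64', '']

Matches to split on: at [0:5] → '<<6>>'; at [9:14] → '<<2>>'.
The string is cut at each match, leaving 3 pieces.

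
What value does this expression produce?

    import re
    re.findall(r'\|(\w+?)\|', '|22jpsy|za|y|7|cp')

['22jpsy', 'y']

With a single group, `findall` returns only what that group captured — 2 items.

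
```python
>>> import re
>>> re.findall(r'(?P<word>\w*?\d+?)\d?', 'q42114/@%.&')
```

['q4', '1', '4']

This matches zero or more of a word character (lazy), then one or more of a digit (lazy) (captured as 'word'); then optionally a digit.
The `?` after the quantifier makes it lazy — it takes as little as possible before letting the rest of the pattern try.
Scanning left to right: at [0:3] match 'q42', group 1 = 'q4'; at [3:5] match '11', group 1 = '1'; at [5:6] match '4', group 1 = '4'.
With a single group, `findall` returns only what that group captured — 3 items.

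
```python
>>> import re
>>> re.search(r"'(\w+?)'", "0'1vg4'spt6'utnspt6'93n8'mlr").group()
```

"'1vg4'"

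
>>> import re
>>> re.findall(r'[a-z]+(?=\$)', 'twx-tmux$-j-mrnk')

['tmux']

The positive lookaround only admits positions where the adjacent text matches; those characters stay outside the span.
Walking the string: at [4:8] → 'tmux'.
`findall` yields the raw match text (1 of them) because the pattern has no groups.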